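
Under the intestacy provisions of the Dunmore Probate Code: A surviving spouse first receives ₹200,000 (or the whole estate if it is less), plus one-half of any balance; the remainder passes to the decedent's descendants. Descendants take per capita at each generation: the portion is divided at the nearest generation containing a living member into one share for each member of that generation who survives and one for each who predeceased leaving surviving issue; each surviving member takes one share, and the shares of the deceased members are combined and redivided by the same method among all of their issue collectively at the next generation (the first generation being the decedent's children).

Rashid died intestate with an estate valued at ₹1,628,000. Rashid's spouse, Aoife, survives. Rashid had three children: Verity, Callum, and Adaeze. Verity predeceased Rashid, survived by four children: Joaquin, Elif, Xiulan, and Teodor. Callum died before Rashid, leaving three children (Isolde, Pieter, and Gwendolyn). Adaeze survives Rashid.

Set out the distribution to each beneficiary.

Aoife: ₹914,000; Joaquin: ₹68,000; Elif: ₹68,000; Xiulan: ₹68,000; Teodor: ₹68,000; Isolde: ₹68,000; Pieter: ₹68,000; Gwendolyn: ₹68,000; Adaeze: ₹238,000

Aoife first takes ₹200,000, leaving a balance of ₹1,428,000. Aoife then takes one-half of the balance (₹714,000), for a total of ₹914,000. The remaining ₹714,000 passes to the descendants.
The descendants' portion (₹714,000) is divided at the children's generation into 3 shares of ₹238,000. Adaeze takes ₹238,000. The 2 shares of the deceased (Verity and Callum) are combined into a pool of ₹476,000.
That pool (₹476,000) is divided at the grandchildren's generation equally among Joaquin, Elif, Xiulan, Teodor, Isolde, Pieter, and Gwendolyn: ₹68,000 each.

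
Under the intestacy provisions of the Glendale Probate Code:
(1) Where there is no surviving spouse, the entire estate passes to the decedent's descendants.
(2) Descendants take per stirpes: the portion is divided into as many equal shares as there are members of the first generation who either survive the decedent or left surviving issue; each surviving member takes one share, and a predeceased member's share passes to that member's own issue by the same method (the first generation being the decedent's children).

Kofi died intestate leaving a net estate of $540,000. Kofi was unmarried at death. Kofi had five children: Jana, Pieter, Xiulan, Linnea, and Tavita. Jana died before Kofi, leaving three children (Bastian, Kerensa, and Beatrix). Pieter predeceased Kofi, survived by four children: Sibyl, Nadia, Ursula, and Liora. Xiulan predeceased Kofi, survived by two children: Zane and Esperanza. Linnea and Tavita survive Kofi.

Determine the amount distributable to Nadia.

Nadia receives $27,000.

The entire $540,000 passes to the descendants.
That amount ($540,000) is divided into 5 shares of $108,000: Linnea and Tavita each take $108,000; Jana's $108,000 share passes to Jana's issue; Pieter's $108,000 share passes to Pieter's issue; Xiulan's $108,000 share passes to Xiulan's issue.
Jana's share ($108,000) is divided into 3 shares of $36,000: Bastian, Kerensa, and Beatrix each take $36,000.
Pieter's share ($108,000) is divided into 4 shares of $27,000: Sibyl, Nadia, Ursula, and Liora each take $27,000.
Xiulan's share ($108,000) is divided into 2 shares of $54,000: Zane and Esperanza each take $54,000.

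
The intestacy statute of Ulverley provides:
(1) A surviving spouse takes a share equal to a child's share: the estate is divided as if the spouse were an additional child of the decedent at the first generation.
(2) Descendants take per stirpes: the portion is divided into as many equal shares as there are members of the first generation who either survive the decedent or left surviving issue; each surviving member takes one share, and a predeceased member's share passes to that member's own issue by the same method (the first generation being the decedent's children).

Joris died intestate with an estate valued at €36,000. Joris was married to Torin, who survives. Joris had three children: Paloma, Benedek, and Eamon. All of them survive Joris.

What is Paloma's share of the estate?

Paloma receives €9,000.

The spouse counts as an additional share at the children's level, so there are 4 primary shares of €9,000. Torin takes one such share (€9,000).
The children's combined portion (€27,000) is divided into 3 shares of €9,000: Paloma, Benedek, and Eamon each take €9,000.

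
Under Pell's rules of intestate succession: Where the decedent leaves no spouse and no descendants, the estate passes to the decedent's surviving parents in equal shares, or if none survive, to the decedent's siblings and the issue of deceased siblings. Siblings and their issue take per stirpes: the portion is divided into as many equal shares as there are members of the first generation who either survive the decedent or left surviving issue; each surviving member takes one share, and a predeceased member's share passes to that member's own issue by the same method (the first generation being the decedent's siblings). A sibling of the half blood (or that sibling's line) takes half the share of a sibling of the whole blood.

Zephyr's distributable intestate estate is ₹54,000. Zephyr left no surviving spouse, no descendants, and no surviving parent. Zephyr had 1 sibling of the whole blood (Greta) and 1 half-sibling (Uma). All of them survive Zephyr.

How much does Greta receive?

The entire ₹54,000 passes to the siblings and their issue.
Counting each half-blood sibling's line as half a unit, there are 3/2 units in ₹54,000, so one unit is ₹36,000. Whole-blood lines (Greta) take ₹36,000 each; half-blood lines (Uma) take ₹18,000 each.

Greta receives ₹36,000.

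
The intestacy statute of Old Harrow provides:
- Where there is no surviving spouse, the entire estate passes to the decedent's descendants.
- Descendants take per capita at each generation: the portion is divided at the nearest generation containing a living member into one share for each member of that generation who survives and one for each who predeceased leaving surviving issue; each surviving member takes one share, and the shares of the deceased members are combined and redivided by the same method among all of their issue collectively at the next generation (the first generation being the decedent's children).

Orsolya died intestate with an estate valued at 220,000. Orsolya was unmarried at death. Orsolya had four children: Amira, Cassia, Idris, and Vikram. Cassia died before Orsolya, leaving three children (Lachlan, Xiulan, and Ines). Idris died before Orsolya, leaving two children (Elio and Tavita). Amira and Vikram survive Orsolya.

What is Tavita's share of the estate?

Tavita receives 22,000.

The entire 220,000 passes to the descendants.
That amount (220,000) is divided at the children's generation into 4 shares of 55,000. Amira and Vikram each take 55,000. The 2 shares of the deceased (Cassia and Idris) are combined into a pool of 110,000.
That pool (110,000) is divided at the grandchildren's generation equally among Lachlan, Xiulan, Ines, Elio, and Tavita: 22,000 each.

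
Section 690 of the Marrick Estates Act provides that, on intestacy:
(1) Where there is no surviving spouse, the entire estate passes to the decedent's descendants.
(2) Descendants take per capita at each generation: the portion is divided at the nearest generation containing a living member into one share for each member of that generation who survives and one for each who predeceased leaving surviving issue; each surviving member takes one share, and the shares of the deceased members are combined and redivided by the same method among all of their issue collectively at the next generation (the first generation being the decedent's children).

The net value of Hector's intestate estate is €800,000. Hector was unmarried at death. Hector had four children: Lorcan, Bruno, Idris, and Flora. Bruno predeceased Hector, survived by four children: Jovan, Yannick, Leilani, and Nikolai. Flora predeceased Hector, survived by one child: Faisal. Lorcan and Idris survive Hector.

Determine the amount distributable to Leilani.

The entire €800,000 passes to the descendants.
That amount (€800,000) is divided at the children's generation into 4 shares of €200,000. Lorcan and Idris each take €200,000. The 2 shares of the deceased (Bruno and Flora) are combined into a pool of €400,000.
That pool (€400,000) is divided at the grandchildren's generation equally among Jovan, Yannick, Leilani, Nikolai, and Faisal: €80,000 each.

Leilani receives €80,000.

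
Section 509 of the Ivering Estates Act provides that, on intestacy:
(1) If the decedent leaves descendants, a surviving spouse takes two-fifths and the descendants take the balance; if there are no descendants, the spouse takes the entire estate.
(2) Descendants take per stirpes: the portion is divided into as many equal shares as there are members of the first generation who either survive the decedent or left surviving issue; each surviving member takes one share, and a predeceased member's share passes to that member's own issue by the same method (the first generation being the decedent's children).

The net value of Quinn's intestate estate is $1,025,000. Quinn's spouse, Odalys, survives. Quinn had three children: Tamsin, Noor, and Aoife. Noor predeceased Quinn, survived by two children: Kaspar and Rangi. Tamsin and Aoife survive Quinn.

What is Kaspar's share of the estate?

Kaspar receives $102,500.

Odalys takes two-fifths of $1,025,000 = $410,000. The remaining $615,000 passes to the descendants.
The descendants' portion ($615,000) is divided into 3 shares of $205,000: Tamsin and Aoife each take $205,000; Noor's $205,000 share passes to Noor's issue.
Noor's share ($205,000) is divided into 2 shares of $102,500: Kaspar and Rangi each take $102,500.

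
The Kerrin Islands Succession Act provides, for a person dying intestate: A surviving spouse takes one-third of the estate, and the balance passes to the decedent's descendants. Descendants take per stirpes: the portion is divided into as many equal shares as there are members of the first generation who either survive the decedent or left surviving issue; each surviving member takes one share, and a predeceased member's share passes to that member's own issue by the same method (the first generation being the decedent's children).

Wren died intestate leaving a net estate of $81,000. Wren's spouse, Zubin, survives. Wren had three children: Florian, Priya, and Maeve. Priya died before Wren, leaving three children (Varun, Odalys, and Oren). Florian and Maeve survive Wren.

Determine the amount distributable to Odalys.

Zubin takes one-third of $81,000 = $27,000. The remaining $54,000 passes to the descendants.
The descendants' portion ($54,000) is divided into 3 shares of $18,000: Florian and Maeve each take $18,000; Priya's $18,000 share passes to Priya's issue.
Priya's share ($18,000) is divided into 3 shares of $6,000: Varun, Odalys, and Oren each take $6,000.

Odalys receives $6,000.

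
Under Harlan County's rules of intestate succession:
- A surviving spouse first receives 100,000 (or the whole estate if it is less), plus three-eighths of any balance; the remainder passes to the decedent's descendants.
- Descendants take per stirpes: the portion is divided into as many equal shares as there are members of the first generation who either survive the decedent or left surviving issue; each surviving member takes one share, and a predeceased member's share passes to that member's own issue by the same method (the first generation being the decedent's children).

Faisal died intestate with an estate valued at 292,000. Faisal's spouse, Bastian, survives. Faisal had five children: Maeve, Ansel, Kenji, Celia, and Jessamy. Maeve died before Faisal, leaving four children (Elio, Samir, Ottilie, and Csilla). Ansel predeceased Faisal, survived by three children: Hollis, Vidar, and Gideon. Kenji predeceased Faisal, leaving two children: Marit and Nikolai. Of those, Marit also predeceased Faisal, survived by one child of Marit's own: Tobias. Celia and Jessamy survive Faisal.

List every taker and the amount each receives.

Bastian first takes 100,000, leaving a balance of 192,000. Bastian then takes three-eighths of the balance (72,000), for a total of 172,000. The remaining 120,000 passes to the descendants.
The descendants' portion (120,000) is divided into 5 shares of 24,000: Celia and Jessamy each take 24,000; Maeve's 24,000 share passes to Maeve's issue; Ansel's 24,000 share passes to Ansel's issue; Kenji's 24,000 share passes to Kenji's issue.
Maeve's share (24,000) is divided into 4 shares of 6,000: Elio, Samir, Ottilie, and Csilla each take 6,000.
Ansel's share (24,000) is divided into 3 shares of 8,000: Hollis, Vidar, and Gideon each take 8,000.
Kenji's share (24,000) is divided into 2 shares of 12,000: Nikolai takes 12,000; Marit's 12,000 share passes to Marit's issue.
Marit's share (12,000) passes entirely to Tobias.

Bastian: 172,000; Elio: 6,000; Samir: 6,000; Ottilie: 6,000; Csilla: 6,000; Hollis: 8,000; Vidar: 8,000; Gideon: 8,000; Tobias: 12,000; Nikolai: 12,000; Celia: 24,000; Jessamy: 24,000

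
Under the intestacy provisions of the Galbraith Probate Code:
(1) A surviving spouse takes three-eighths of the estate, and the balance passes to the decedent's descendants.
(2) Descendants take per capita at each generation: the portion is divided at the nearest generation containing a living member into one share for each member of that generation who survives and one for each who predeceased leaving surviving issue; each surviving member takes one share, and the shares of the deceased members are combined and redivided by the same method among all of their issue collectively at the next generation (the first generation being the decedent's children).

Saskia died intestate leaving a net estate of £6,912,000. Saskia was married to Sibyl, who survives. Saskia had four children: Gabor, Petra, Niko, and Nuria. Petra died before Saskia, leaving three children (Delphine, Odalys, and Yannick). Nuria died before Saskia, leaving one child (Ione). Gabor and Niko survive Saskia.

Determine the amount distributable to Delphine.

Delphine receives £540,000.

Sibyl takes three-eighths of £6,912,000 = £2,592,000. The remaining £4,320,000 passes to the descendants.
The descendants' portion (£4,320,000) is divided at the children's generation into 4 shares of £1,080,000. Gabor and Niko each take £1,080,000. The 2 shares of the deceased (Petra and Nuria) are combined into a pool of £2,160,000.
That pool (£2,160,000) is divided at the grandchildren's generation equally among Delphine, Odalys, Yannick, and Ione: £540,000 each.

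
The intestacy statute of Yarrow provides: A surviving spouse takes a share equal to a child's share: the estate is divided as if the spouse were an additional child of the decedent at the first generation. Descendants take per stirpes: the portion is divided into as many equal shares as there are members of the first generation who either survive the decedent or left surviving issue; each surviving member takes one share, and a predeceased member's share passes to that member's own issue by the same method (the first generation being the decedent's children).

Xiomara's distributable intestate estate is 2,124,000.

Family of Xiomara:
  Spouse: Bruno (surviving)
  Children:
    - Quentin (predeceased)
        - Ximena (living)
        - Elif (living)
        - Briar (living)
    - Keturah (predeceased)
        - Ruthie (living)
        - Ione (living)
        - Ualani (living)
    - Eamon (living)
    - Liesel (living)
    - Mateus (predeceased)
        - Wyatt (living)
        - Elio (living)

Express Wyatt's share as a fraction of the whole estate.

Wyatt receives 1/12 of the estate.

The spouse counts as an additional share at the children's level, so there are 6 primary shares of 354,000. Bruno takes one such share (354,000).
The children's combined portion (1,770,000) is divided into 5 shares of 354,000: Eamon and Liesel each take 354,000; Quentin's 354,000 share passes to Quentin's issue; Keturah's 354,000 share passes to Keturah's issue; Mateus's 354,000 share passes to Mateus's issue.
Quentin's share (354,000) is divided into 3 shares of 118,000: Ximena, Elif, and Briar each take 118,000.
Keturah's share (354,000) is divided into 3 shares of 118,000: Ruthie, Ione, and Ualani each take 118,000.
Mateus's share (354,000) is divided into 2 shares of 177,000: Wyatt and Elio each take 177,000.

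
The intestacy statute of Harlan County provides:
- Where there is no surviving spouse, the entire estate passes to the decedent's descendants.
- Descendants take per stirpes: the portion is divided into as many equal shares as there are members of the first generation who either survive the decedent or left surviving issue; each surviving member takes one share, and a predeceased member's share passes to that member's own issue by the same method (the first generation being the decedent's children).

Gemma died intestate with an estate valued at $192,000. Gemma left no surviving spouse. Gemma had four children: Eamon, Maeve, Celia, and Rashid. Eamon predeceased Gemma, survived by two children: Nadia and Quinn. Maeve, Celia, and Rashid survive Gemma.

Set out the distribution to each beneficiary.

The entire $192,000 passes to the descendants.
That amount ($192,000) is divided into 4 shares of $48,000: Maeve, Celia, and Rashid each take $48,000; Eamon's $48,000 share passes to Eamon's issue.
Eamon's share ($48,000) is divided into 2 shares of $24,000: Nadia and Quinn each take $24,000.

Nadia: $24,000; Quinn: $24,000; Maeve: $48,000; Celia: $48,000; Rashid: $48,000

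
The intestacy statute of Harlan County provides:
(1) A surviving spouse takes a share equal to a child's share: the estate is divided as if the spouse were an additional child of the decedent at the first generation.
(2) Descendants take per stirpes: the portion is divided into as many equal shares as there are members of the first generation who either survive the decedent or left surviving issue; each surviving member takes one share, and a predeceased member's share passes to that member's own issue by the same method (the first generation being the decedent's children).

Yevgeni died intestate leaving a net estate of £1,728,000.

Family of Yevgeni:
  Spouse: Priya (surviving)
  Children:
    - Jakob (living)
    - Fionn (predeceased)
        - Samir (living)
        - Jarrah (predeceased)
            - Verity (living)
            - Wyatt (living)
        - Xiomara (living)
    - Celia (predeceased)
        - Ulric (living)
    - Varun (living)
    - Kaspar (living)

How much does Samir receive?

Samir receives £96,000.

The spouse counts as an additional share at the children's level, so there are 6 primary shares of £288,000. Priya takes one such share (£288,000).
The children's combined portion (£1,440,000) is divided into 5 shares of £288,000: Jakob, Varun, and Kaspar each take £288,000; Fionn's £288,000 share passes to Fionn's issue; Celia's £288,000 share passes to Celia's issue.
Fionn's share (£288,000) is divided into 3 shares of £96,000: Samir and Xiomara each take £96,000; Jarrah's £96,000 share passes to Jarrah's issue.
Jarrah's share (£96,000) is divided into 2 shares of £48,000: Verity and Wyatt each take £48,000.
Celia's share (£288,000) passes entirely to Ulric.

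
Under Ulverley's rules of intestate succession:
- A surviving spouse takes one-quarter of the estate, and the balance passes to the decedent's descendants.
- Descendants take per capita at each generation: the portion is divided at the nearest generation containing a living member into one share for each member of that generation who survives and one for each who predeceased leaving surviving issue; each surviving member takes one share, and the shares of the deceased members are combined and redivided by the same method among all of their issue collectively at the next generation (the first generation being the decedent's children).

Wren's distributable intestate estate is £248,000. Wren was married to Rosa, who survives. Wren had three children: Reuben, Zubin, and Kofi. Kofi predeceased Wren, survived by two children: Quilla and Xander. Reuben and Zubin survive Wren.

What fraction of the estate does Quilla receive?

Rosa takes one-quarter of £248,000 = £62,000. The remaining £186,000 passes to the descendants.
The descendants' portion (£186,000) is divided at the children's generation into 3 shares of £62,000. Reuben and Zubin each take £62,000. The remaining share for the deceased Kofi (£62,000) is carried to the next generation.
That pool (£62,000) is divided at the grandchildren's generation equally among Quilla and Xander: £31,000 each.

Quilla receives 1/8 of the estate.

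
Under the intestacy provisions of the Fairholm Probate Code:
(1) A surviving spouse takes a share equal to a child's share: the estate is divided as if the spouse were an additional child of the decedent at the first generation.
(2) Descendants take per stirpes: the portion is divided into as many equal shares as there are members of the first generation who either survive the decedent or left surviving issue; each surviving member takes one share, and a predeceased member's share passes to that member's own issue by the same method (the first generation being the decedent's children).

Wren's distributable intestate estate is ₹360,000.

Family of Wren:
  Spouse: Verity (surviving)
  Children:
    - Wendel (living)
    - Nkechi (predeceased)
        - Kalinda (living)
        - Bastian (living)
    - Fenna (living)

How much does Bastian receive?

The spouse counts as an additional share at the children's level, so there are 4 primary shares of ₹90,000. Verity takes one such share (₹90,000).
The children's combined portion (₹270,000) is divided into 3 shares of ₹90,000: Wendel and Fenna each take ₹90,000; Nkechi's ₹90,000 share passes to Nkechi's issue.
Nkechi's share (₹90,000) is divided into 2 shares of ₹45,000: Kalinda and Bastian each take ₹45,000.

Bastian receives ₹45,000.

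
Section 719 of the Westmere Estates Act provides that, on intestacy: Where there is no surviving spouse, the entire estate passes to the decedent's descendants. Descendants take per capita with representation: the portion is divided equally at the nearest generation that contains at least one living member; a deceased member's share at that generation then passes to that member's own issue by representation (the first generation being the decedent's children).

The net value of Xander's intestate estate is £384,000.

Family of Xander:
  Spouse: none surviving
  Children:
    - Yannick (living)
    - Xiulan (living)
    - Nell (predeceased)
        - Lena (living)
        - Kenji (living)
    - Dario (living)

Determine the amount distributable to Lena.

The entire £384,000 passes to the descendants.
That amount (£384,000) is divided into 4 shares of £96,000: Yannick, Xiulan, and Dario each take £96,000; Nell's £96,000 share passes to Nell's issue.
Nell's share (£96,000) is divided into 2 shares of £48,000: Lena and Kenji each take £48,000.

Lena receives £48,000.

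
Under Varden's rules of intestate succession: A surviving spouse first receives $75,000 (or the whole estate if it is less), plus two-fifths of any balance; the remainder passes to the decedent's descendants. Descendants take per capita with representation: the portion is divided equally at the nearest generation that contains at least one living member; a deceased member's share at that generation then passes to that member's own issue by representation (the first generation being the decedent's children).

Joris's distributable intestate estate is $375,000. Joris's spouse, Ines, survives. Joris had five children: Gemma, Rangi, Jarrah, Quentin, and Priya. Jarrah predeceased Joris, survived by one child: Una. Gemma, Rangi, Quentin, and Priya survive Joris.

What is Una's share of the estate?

Una receives $36,000.

Ines first takes $75,000, leaving a balance of $300,000. Ines then takes two-fifths of the balance ($120,000), for a total of $195,000. The remaining $180,000 passes to the descendants.
The descendants' portion ($180,000) is divided into 5 shares of $36,000: Gemma, Rangi, Quentin, and Priya each take $36,000; Jarrah's $36,000 share passes to Jarrah's issue.
Jarrah's share ($36,000) passes entirely to Una.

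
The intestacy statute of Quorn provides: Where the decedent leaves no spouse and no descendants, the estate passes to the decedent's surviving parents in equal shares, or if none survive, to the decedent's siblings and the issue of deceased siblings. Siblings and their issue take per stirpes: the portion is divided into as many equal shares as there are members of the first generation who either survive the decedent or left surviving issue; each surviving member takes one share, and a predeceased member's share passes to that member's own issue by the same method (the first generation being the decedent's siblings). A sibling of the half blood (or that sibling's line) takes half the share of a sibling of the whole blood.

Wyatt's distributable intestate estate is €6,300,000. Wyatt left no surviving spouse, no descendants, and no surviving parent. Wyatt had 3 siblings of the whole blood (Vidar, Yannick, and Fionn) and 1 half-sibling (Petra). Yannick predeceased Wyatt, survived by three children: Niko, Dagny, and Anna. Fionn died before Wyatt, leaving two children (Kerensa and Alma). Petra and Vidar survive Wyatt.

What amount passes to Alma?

The entire €6,300,000 passes to the siblings and their issue.
Counting each half-blood sibling's line as half a unit, there are 7/2 units in €6,300,000, so one unit is €1,800,000. Whole-blood lines (Vidar, Yannick, and Fionn) take €1,800,000 each; half-blood lines (Petra) take €900,000 each.
Yannick's share (€1,800,000) is divided into 3 shares of €600,000: Niko, Dagny, and Anna each take €600,000.
Fionn's share (€1,800,000) is divided into 2 shares of €900,000: Kerensa and Alma each take €900,000.

Alma receives €900,000.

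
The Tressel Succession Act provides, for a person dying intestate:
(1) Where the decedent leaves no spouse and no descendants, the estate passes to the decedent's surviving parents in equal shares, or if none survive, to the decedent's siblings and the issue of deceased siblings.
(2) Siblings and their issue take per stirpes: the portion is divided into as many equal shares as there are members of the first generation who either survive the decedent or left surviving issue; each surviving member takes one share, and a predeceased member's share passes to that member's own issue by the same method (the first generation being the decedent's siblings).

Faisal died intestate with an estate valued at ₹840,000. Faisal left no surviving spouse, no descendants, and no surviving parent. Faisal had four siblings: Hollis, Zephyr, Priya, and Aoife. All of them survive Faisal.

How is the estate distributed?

The entire ₹840,000 passes to the siblings and their issue.
That amount (₹840,000) is divided into 4 shares of ₹210,000: Hollis, Zephyr, Priya, and Aoife each take ₹210,000.

Hollis: ₹210,000; Zephyr: ₹210,000; Priya: ₹210,000; Aoife: ₹210,000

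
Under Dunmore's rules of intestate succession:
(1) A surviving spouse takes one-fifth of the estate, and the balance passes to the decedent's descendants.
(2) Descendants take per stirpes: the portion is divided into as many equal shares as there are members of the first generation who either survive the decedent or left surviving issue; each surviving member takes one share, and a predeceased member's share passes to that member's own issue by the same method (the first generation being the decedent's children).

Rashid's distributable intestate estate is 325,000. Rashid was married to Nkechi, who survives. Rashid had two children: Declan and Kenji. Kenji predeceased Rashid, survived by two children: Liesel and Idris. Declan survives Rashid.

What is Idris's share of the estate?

Idris receives 65,000.

Nkechi takes one-fifth of 325,000 = 65,000. The remaining 260,000 passes to the descendants.
The descendants' portion (260,000) is divided into 2 shares of 130,000: Declan takes 130,000; Kenji's 130,000 share passes to Kenji's issue.
Kenji's share (130,000) is divided into 2 shares of 65,000: Liesel and Idris each take 65,000.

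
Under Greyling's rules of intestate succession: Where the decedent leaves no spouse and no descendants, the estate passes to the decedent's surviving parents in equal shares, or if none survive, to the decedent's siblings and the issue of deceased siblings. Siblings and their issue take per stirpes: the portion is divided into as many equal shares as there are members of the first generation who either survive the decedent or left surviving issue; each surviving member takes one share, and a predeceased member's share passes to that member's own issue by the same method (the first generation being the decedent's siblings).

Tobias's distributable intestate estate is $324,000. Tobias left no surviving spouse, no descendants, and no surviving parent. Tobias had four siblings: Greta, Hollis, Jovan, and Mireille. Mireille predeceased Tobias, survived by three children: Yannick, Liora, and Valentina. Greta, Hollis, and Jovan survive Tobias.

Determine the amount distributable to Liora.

Liora receives $27,000.

The entire $324,000 passes to the siblings and their issue.
That amount ($324,000) is divided into 4 shares of $81,000: Greta, Hollis, and Jovan each take $81,000; Mireille's $81,000 share passes to Mireille's issue.
Mireille's share ($81,000) is divided into 3 shares of $27,000: Yannick, Liora, and Valentina each take $27,000.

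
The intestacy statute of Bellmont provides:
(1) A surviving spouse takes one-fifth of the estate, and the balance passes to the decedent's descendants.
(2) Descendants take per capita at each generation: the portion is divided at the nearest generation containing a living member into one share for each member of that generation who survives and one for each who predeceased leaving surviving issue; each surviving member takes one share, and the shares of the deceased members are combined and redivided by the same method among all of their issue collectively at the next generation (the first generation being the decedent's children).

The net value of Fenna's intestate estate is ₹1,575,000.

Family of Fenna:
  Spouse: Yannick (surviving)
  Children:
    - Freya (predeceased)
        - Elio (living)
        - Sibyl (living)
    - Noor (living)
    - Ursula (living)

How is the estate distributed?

Yannick takes one-fifth of ₹1,575,000 = ₹315,000. The remaining ₹1,260,000 passes to the descendants.
The descendants' portion (₹1,260,000) is divided at the children's generation into 3 shares of ₹420,000. Noor and Ursula each take ₹420,000. The remaining share for the deceased Freya (₹420,000) is carried to the next generation.
That pool (₹420,000) is divided at the grandchildren's generation equally among Elio and Sibyl: ₹210,000 each.

Yannick: ₹315,000; Elio: ₹210,000; Sibyl: ₹210,000; Noor: ₹420,000; Ursula: ₹420,000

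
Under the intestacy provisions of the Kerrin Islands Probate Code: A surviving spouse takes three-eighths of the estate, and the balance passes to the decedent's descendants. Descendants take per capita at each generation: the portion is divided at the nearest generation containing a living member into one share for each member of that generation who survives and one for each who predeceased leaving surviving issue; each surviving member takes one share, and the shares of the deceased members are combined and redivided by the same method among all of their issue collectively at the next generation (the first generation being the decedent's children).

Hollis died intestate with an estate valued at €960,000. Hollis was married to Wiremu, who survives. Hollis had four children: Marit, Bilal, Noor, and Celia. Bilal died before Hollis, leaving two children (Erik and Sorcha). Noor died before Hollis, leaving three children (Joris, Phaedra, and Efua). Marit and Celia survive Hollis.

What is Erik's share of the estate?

Wiremu takes three-eighths of €960,000 = €360,000. The remaining €600,000 passes to the descendants.
The descendants' portion (€600,000) is divided at the children's generation into 4 shares of €150,000. Marit and Celia each take €150,000. The 2 shares of the deceased (Bilal and Noor) are combined into a pool of €300,000.
That pool (€300,000) is divided at the grandchildren's generation equally among Erik, Sorcha, Joris, Phaedra, and Efua: €60,000 each.

Erik receives €60,000.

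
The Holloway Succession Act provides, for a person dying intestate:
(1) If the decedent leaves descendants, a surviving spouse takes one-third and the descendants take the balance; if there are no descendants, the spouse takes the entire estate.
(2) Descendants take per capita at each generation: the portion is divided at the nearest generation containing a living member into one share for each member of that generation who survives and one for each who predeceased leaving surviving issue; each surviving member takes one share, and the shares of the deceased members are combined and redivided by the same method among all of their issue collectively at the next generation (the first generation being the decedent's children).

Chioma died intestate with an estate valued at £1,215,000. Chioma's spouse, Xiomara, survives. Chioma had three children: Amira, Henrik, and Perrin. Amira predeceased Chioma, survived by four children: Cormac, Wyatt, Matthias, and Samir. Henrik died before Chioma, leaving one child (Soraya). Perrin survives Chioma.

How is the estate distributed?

Xiomara: £405,000; Cormac: £108,000; Wyatt: £108,000; Matthias: £108,000; Samir: £108,000; Soraya: £108,000; Perrin: £270,000

Xiomara takes one-third of £1,215,000 = £405,000. The remaining £810,000 passes to the descendants.
The descendants' portion (£810,000) is divided at the children's generation into 3 shares of £270,000. Perrin takes £270,000. The 2 shares of the deceased (Amira and Henrik) are combined into a pool of £540,000.
That pool (£540,000) is divided at the grandchildren's generation equally among Cormac, Wyatt, Matthias, Samir, and Soraya: £108,000 each.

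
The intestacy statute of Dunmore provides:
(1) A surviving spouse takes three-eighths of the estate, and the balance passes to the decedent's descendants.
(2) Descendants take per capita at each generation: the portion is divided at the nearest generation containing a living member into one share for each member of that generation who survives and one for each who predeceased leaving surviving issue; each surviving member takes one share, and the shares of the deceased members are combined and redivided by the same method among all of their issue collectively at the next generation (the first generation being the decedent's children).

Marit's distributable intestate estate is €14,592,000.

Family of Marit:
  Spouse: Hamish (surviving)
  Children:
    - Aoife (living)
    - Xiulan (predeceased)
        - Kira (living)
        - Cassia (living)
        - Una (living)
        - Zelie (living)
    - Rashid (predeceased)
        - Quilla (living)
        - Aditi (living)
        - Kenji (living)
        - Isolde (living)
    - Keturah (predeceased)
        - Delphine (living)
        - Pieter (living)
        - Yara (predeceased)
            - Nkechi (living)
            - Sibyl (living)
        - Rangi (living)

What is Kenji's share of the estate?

Hamish takes three-eighths of €14,592,000 = €5,472,000. The remaining €9,120,000 passes to the descendants.
The descendants' portion (€9,120,000) is divided at the children's generation into 4 shares of €2,280,000. Aoife takes €2,280,000. The 3 shares of the deceased (Xiulan, Rashid, and Keturah) are combined into a pool of €6,840,000.
That pool (€6,840,000) is divided at the grandchildren's generation into 12 shares of €570,000. Kira, Cassia, Una, Zelie, Quilla, Aditi, Kenji, Isolde, Delphine, Pieter, and Rangi each take €570,000. The remaining share for the deceased Yara (€570,000) is carried to the next generation.
That pool (€570,000) is divided at the great-grandchildren's generation equally among Nkechi and Sibyl: €285,000 each.

Kenji receives €570,000.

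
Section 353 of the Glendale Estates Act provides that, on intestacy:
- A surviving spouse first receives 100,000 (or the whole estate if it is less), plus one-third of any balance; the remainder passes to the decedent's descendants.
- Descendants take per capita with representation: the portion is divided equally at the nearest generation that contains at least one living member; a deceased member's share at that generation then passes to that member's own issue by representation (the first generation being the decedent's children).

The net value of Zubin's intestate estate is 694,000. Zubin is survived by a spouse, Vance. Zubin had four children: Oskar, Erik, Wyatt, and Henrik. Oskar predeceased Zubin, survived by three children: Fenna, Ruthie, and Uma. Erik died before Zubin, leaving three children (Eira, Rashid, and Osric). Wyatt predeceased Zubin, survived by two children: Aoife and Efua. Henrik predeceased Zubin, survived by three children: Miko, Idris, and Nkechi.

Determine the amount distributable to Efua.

Vance first takes 100,000, leaving a balance of 594,000. Vance then takes one-third of the balance (198,000), for a total of 298,000. The remaining 396,000 passes to the descendants.
No child survives, so the initial division is made at the grandchildren's generation.
The descendants' portion (396,000) is divided into 11 shares of 36,000: Fenna, Ruthie, Uma, Eira, Rashid, Osric, Aoife, Efua, Miko, Idris, and Nkechi each take 36,000.

Efua receives 36,000.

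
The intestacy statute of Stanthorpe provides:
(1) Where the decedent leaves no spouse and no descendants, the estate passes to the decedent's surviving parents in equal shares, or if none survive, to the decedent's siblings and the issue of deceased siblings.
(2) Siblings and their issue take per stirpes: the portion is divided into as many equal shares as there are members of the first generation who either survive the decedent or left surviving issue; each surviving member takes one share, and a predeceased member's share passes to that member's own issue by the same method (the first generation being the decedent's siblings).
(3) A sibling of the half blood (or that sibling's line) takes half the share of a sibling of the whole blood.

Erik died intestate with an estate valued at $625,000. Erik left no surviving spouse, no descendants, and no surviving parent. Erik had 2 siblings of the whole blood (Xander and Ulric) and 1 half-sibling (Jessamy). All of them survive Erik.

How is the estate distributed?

The entire $625,000 passes to the siblings and their issue.
Counting each half-blood sibling's line as half a unit, there are 5/2 units in $625,000, so one unit is $250,000. Whole-blood lines (Xander and Ulric) take $250,000 each; half-blood lines (Jessamy) take $125,000 each.

Xander: $250,000; Jessamy: $125,000; Ulric: $250,000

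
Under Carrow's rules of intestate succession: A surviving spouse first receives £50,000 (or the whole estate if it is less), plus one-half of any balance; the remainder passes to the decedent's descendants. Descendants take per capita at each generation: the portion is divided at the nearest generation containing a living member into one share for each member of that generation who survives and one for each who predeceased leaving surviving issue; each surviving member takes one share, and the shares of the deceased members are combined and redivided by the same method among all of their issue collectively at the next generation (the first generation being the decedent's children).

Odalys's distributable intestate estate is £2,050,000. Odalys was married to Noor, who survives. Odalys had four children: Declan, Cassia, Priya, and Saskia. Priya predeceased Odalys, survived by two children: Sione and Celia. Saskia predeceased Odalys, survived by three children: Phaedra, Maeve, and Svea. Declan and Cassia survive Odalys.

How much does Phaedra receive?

Noor first takes £50,000, leaving a balance of £2,000,000. Noor then takes one-half of the balance (£1,000,000), for a total of £1,050,000. The remaining £1,000,000 passes to the descendants.
The descendants' portion (£1,000,000) is divided at the children's generation into 4 shares of £250,000. Declan and Cassia each take £250,000. The 2 shares of the deceased (Priya and Saskia) are combined into a pool of £500,000.
That pool (£500,000) is divided at the grandchildren's generation equally among Sione, Celia, Phaedra, Maeve, and Svea: £100,000 each.

Phaedra receives £100,000.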